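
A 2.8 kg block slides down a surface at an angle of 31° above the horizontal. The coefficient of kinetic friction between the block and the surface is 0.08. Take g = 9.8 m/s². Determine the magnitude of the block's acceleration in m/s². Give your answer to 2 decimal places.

Resolving the weight along the incline: the component pulling the block down the slope is mg sin 31° = 2.8 × 9.8 × 0.5150 = 14.132 N, and the normal force is N = mg cos 31° = 2.8 × 9.8 × 0.8572 = 23.522 N.
Kinetic friction acts up the slope with magnitude f = μN = 0.08 × 23.522 = 1.882 N.
Net force along the incline is 14.132 − 1.882 = 12.250 N, so a = 12.250 / 2.8 = 4.3750 m/s².

4.38 m/s²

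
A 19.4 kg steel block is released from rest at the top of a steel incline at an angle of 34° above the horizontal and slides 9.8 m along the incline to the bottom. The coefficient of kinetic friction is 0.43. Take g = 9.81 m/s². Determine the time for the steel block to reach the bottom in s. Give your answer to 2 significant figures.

3.1 s

The weight component along the incline is mg sin 34° = 106.422 N and the normal force is N = mg cos 34° = 157.777 N.
Friction up the slope is f = μN = 0.43 × 157.777 = 67.844 N, so the net downslope force is 106.422 − 67.844 = 38.578 N and a = 38.578 / 19.4 = 1.9886 m/s².
Starting from rest, L = ½at², so t = √(2L/a) = √(2 × 9.8 / 1.9886) = 3.1395 s.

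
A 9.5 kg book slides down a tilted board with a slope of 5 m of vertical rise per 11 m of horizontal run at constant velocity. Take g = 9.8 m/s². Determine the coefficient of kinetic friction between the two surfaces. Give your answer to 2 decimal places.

0.45

At constant velocity the net force along the incline is zero: mg sin 24.44° = μ mg cos 24.44°.
So μ = tan 24.44° = 0.4138 / 0.9104 = 0.4545.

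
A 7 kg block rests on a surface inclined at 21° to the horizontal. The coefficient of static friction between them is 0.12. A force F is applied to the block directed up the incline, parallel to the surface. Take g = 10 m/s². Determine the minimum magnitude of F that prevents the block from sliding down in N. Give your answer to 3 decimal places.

The normal force is N = mg cos 21° = 65.351 N. With F at its minimum the block is on the verge of sliding down, so static friction is at its maximum μ_s N = 0.12 × 65.351 = 7.842 N and acts up the slope.
Equilibrium along the incline: F + μ_s N = mg sin 21°, so F = 25.086 − 7.842 = 17.244 N.

17.244 N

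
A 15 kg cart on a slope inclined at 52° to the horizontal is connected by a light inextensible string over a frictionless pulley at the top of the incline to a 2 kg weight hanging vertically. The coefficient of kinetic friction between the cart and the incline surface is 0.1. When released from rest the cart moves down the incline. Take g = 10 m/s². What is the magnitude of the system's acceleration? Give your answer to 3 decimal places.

5.233 m/s²

For the cart on the incline: the weight component along the slope is m₁g sin 52° = 15 × 10 × 0.7880 = 118.200 N and the normal force is N = m₁g cos 52° = 92.349 N.
Kinetic friction opposes the cart's motion down the incline: f = μN = 0.1 × 92.349 = 9.235 N acting up the slope.
Newton's second law for the cart (down-slope positive): 118.200 − 9.235 − T = 15 a. For the hanging weight (upward positive): T − 2 × 10 = 2 a.
Adding the two equations eliminates T: 88.965 = 17 a, so a = 5.2332 m/s².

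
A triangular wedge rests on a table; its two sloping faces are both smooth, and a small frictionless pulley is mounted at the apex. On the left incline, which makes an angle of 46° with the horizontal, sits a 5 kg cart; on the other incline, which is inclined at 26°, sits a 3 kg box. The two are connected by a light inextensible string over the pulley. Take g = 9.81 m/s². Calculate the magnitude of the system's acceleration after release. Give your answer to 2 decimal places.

2.80 m/s²

Resolve each weight along its own incline: the 5 kg mass has component 5 × 9.81 × sin 46° = 35.284 N down its slope, and the 3 kg mass has 3 × 9.81 × sin 26° = 12.901 N down its slope.
The 5 kg side's 35.284 N exceeds the other side's 12.901 N, so that mass slides down and the 3 kg mass slides up. Taking that direction as positive, Newton's second law for the whole system gives 35.284 − 12.901 = (5 + 3) a, so a = 22.383 / 8 = 2.7979 m/s².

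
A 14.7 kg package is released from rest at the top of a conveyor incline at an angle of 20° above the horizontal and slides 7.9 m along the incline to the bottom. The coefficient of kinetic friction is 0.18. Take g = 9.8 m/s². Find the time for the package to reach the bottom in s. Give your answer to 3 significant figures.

The weight component along the incline is mg sin 20° = 49.271 N and the normal force is N = mg cos 20° = 135.372 N.
Friction up the slope is f = μN = 0.18 × 135.372 = 24.367 N, so the net downslope force is 49.271 − 24.367 = 24.904 N and a = 24.904 / 14.7 = 1.6941 m/s².
Starting from rest, L = ½at², so t = √(2L/a) = √(2 × 7.9 / 1.6941) = 3.0539 s.

3.05 s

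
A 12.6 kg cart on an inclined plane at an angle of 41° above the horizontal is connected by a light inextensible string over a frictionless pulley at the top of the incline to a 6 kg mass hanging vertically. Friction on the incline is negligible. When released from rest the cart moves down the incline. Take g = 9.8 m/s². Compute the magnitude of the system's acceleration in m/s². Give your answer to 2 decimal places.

For the cart on the incline: the weight component along the slope is m₁g sin 41° = 12.6 × 9.8 × 0.6561 = 81.015 N and the normal force is N = m₁g cos 41° = 93.192 N.
Newton's second law for the cart (down-slope positive): 81.015 − T = 12.6 a. For the hanging mass (upward positive): T − 6 × 9.8 = 6 a.
Adding the two equations eliminates T: 22.215 = 18.6 a, so a = 1.1944 m/s².

1.19 m/s²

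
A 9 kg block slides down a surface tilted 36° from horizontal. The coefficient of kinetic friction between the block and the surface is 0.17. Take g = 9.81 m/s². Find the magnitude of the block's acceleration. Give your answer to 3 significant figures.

Resolving the weight along the incline: the component pulling the block down the slope is mg sin 36° = 9 × 9.81 × 0.5878 = 51.897 N, and the normal force is N = mg cos 36° = 9 × 9.81 × 0.8090 = 71.427 N.
Kinetic friction acts up the slope with magnitude f = μN = 0.17 × 71.427 = 12.143 N.
Net force along the incline is 51.897 − 12.143 = 39.754 N, so a = 39.754 / 9 = 4.4171 m/s².

4.42 m/s²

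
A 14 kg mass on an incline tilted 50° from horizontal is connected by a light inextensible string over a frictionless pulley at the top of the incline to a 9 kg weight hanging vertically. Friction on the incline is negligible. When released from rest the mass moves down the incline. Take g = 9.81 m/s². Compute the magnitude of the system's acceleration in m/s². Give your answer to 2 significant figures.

0.74 m/s²

For the mass on the incline: the weight component along the slope is m₁g sin 50° = 14 × 9.81 × 0.7660 = 105.202 N and the normal force is N = m₁g cos 50° = 88.280 N.
Newton's second law for the mass (down-slope positive): 105.202 − T = 14 a. For the hanging weight (upward positive): T − 9 × 9.81 = 9 a.
Adding the two equations eliminates T: 16.912 = 23 a, so a = 0.7353 m/s².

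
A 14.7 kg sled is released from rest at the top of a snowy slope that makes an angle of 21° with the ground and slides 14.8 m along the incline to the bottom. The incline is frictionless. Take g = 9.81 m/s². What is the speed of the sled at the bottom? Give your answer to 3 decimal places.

The weight component along the incline is mg sin 21° = 51.679 N and the normal force is N = mg cos 21° = 134.629 N.
With no friction, a = g sin 21° = 3.5156 m/s².
Starting from rest over a distance of 14.8 m, v² = 2aL = 2 × 3.5156 × 14.8 = 104.0618, so v = 10.2011 m/s.

10.201 m/s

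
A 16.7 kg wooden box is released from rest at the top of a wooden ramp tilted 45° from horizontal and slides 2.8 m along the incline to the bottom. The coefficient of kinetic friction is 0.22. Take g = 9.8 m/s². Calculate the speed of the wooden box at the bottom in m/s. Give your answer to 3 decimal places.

The weight component along the incline is mg sin 45° = 115.725 N and the normal force is N = mg cos 45° = 115.725 N.
Friction up the slope is f = μN = 0.22 × 115.725 = 25.459 N, so the net downslope force is 115.725 − 25.459 = 90.266 N and a = 90.266 / 16.7 = 5.4051 m/s².
Starting from rest over a distance of 2.8 m, v² = 2aL = 2 × 5.4051 × 2.8 = 30.2686, so v = 5.5017 m/s.

5.502 m/s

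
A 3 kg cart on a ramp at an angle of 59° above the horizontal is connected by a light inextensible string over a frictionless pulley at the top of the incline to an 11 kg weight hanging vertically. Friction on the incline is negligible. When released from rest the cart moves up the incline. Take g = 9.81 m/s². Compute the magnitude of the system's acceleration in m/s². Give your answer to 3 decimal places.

5.906 m/s²

For the cart on the incline: the weight component along the slope is m₁g sin 59° = 3 × 9.81 × 0.8572 = 25.227 N and the normal force is N = m₁g cos 59° = 15.158 N.
Newton's second law for the cart (up-slope positive): T − 25.227 = 3 a. For the hanging weight (downward positive): 11 × 9.81 − T = 11 a.
Adding the two equations eliminates T: 82.683 = 14 a, so a = 5.9059 m/s².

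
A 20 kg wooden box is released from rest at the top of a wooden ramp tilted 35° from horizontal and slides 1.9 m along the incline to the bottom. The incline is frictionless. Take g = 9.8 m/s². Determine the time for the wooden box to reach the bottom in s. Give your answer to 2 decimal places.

0.82 s

The weight component along the incline is mg sin 35° = 112.421 N and the normal force is N = mg cos 35° = 160.554 N.
With no friction, a = g sin 35° = 5.6210 m/s².
Starting from rest, L = ½at², so t = √(2L/a) = √(2 × 1.9 / 5.6210) = 0.8222 s.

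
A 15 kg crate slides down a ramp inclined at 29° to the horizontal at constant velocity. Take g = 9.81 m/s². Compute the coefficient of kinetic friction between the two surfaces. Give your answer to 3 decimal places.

0.554

At constant velocity the net force along the incline is zero: mg sin 29° = μ mg cos 29°.
So μ = tan 29° = 0.4848 / 0.8746 = 0.5543.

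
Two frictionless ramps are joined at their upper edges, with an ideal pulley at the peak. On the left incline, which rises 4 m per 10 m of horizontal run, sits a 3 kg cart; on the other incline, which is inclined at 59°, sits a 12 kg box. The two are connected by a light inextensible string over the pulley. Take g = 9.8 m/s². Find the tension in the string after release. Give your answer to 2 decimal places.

Resolve each weight along its own incline: the 3 kg mass has component 3 × 9.8 × sin 21.80° = 10.919 N down its slope, and the 12 kg mass has 12 × 9.8 × sin 59° = 100.803 N down its slope.
The 12 kg side's 100.803 N exceeds the other side's 10.919 N, so that mass slides down and the 3 kg mass slides up. Taking that direction as positive, Newton's second law for the whole system gives 100.803 − 10.919 = (3 + 12) a, so a = 89.884 / 15 = 5.9923 m/s².
For the 3 kg mass (up-slope positive): T − 10.919 = 3 × 5.9923, so T = 28.896 N.

28.90 N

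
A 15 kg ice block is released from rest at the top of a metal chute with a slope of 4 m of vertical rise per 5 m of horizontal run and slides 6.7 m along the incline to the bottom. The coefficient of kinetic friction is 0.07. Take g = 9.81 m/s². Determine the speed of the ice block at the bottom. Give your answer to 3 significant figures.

The weight component along the incline is mg sin 38.66° = 91.924 N and the normal force is N = mg cos 38.66° = 114.905 N.
Friction up the slope is f = μN = 0.07 × 114.905 = 8.043 N, so the net downslope force is 91.924 − 8.043 = 83.881 N and a = 83.881 / 15 = 5.5921 m/s².
Starting from rest over a distance of 6.7 m, v² = 2aL = 2 × 5.5921 × 6.7 = 74.9341, so v = 8.6564 m/s.

8.66 m/s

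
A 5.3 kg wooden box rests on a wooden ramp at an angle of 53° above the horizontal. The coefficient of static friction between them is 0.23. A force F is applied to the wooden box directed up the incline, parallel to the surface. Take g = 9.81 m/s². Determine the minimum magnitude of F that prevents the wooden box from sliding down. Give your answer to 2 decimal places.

34.33 N

The normal force is N = mg cos 53° = 31.290 N. With F at its minimum the wooden box is on the verge of sliding down, so static friction is at its maximum μ_s N = 0.23 × 31.290 = 7.197 N and acts up the slope.
Equilibrium along the incline: F + μ_s N = mg sin 53°, so F = 41.523 − 7.197 = 34.326 N.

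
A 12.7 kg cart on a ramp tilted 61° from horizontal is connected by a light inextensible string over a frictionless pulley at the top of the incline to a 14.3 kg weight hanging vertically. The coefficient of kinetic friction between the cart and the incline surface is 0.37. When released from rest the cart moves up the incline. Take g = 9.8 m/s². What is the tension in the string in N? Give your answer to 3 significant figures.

For the cart on the incline: the weight component along the slope is m₁g sin 61° = 12.7 × 9.8 × 0.8746 = 108.853 N and the normal force is N = m₁g cos 61° = 60.339 N.
Kinetic friction opposes the cart's motion up the incline: f = μN = 0.37 × 60.339 = 22.325 N acting down the slope.
Newton's second law for the cart (up-slope positive): T − 108.853 − 22.325 = 12.7 a. For the hanging weight (downward positive): 14.3 × 9.8 − T = 14.3 a.
Adding the two equations eliminates T: 8.962 = 27 a, so a = 0.3319 m/s².
Then from the hanging weight's equation, T = 14.3 × (9.8 − 0.3319) = 135.394 N.

135 N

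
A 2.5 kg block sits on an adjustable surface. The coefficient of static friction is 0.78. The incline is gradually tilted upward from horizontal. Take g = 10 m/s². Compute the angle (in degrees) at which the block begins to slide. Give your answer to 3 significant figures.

38.0°

At the threshold of sliding, static friction is at its maximum μ_s N and exactly balances the weight component along the incline: mg sin θ = μ_s mg cos θ.
Hence tan θ = μ_s = 0.78, so θ = arctan(0.78) = 37.9542°.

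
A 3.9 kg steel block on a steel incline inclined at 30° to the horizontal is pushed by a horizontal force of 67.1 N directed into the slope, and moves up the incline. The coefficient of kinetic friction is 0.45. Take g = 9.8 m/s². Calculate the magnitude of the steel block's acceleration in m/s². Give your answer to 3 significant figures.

The horizontal push has components F cos 30° = 67.1 × 0.8660 = 58.109 N up the incline and F sin 30° = 67.1 × 0.5000 = 33.550 N pressing into the surface.
The normal force is therefore N = mg cos 30° + F sin 30° = 33.099 + 33.550 = 66.649 N, and kinetic friction down the slope is μN = 0.45 × 66.649 = 29.992 N.
Along the incline: F cos 30° − mg sin 30° − μN = ma, so 58.109 − 19.110 − 29.992 = 3.9 a, giving a = 2.3095 m/s².

2.31 m/s²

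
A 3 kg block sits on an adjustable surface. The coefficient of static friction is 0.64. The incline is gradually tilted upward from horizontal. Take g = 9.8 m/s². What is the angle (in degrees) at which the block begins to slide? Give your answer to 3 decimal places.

At the threshold of sliding, static friction is at its maximum μ_s N and exactly balances the weight component along the incline: mg sin θ = μ_s mg cos θ.
Hence tan θ = μ_s = 0.64, so θ = arctan(0.64) = 32.6192°.

32.619°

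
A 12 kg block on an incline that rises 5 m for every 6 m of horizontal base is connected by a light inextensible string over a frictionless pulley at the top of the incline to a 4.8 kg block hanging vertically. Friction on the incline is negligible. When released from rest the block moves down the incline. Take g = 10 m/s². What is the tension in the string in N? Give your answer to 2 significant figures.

56 N

For the block on the incline: the weight component along the slope is m₁g sin 39.81° = 12 × 10 × 0.6402 = 76.824 N and the normal force is N = m₁g cos 39.81° = 92.187 N.
Newton's second law for the block (down-slope positive): 76.824 − T = 12 a. For the hanging block (upward positive): T − 4.8 × 10 = 4.8 a.
Adding the two equations eliminates T: 28.824 = 16.8 a, so a = 1.7157 m/s².
Then from the hanging block's equation, T = 4.8 × (10 + 1.7157) = 56.235 N.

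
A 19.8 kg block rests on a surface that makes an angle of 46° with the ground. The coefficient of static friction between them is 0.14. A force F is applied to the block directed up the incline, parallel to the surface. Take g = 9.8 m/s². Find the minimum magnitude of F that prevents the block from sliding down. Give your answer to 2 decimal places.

120.71 N

The normal force is N = mg cos 46° = 134.792 N. With F at its minimum the block is on the verge of sliding down, so static friction is at its maximum μ_s N = 0.14 × 134.792 = 18.871 N and acts up the slope.
Equilibrium along the incline: F + μ_s N = mg sin 46°, so F = 139.581 − 18.871 = 120.710 N.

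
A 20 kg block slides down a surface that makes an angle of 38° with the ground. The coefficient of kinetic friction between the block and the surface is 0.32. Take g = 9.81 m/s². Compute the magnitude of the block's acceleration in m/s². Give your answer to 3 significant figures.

Resolving the weight along the incline: the component pulling the block down the slope is mg sin 38° = 20 × 9.81 × 0.6157 = 120.800 N, and the normal force is N = mg cos 38° = 20 × 9.81 × 0.7880 = 154.606 N.
Kinetic friction acts up the slope with magnitude f = μN = 0.32 × 154.606 = 49.474 N.
Net force along the incline is 120.800 − 49.474 = 71.326 N, so a = 71.326 / 20 = 3.5663 m/s².

3.57 m/s²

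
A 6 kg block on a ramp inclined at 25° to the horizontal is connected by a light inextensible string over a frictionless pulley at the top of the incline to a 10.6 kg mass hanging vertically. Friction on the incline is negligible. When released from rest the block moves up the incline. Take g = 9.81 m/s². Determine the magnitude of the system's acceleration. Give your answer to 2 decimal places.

4.77 m/s²

For the block on the incline: the weight component along the slope is m₁g sin 25° = 6 × 9.81 × 0.4226 = 24.874 N and the normal force is N = m₁g cos 25° = 53.345 N.
Newton's second law for the block (up-slope positive): T − 24.874 = 6 a. For the hanging mass (downward positive): 10.6 × 9.81 − T = 10.6 a.
Adding the two equations eliminates T: 79.112 = 16.6 a, so a = 4.7658 m/s².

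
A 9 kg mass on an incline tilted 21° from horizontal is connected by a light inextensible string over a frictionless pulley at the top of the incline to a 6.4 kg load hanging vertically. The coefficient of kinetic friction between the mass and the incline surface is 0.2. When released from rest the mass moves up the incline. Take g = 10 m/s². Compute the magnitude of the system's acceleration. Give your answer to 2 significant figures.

For the mass on the incline: the weight component along the slope is m₁g sin 21° = 9 × 10 × 0.3584 = 32.256 N and the normal force is N = m₁g cos 21° = 84.022 N.
Kinetic friction opposes the mass's motion up the incline: f = μN = 0.2 × 84.022 = 16.804 N acting down the slope.
Newton's second law for the mass (up-slope positive): T − 32.256 − 16.804 = 9 a. For the hanging load (downward positive): 6.4 × 10 − T = 6.4 a.
Adding the two equations eliminates T: 14.940 = 15.4 a, so a = 0.9701 m/s².

0.97 m/s²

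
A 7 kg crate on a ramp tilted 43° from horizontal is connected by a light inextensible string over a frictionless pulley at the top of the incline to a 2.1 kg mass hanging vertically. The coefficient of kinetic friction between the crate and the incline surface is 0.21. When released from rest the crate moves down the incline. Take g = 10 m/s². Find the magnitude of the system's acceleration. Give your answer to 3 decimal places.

For the crate on the incline: the weight component along the slope is m₁g sin 43° = 7 × 10 × 0.6820 = 47.740 N and the normal force is N = m₁g cos 43° = 51.195 N.
Kinetic friction opposes the crate's motion down the incline: f = μN = 0.21 × 51.195 = 10.751 N acting up the slope.
Newton's second law for the crate (down-slope positive): 47.740 − 10.751 − T = 7 a. For the hanging mass (upward positive): T − 2.1 × 10 = 2.1 a.
Adding the two equations eliminates T: 15.989 = 9.1 a, so a = 1.7570 m/s².

1.757 m/s²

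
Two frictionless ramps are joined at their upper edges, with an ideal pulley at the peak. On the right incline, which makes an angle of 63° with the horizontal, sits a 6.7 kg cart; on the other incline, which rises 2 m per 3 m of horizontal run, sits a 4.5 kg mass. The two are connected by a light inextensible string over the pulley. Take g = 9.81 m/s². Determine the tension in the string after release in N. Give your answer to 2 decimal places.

38.18 N

Resolve each weight along its own incline: the 6.7 kg mass has component 6.7 × 9.81 × sin 63° = 58.563 N down its slope, and the 4.5 kg mass has 4.5 × 9.81 × sin 33.69° = 24.487 N down its slope.
The 6.7 kg side's 58.563 N exceeds the other side's 24.487 N, so that mass slides down and the 4.5 kg mass slides up. Taking that direction as positive, Newton's second law for the whole system gives 58.563 − 24.487 = (6.7 + 4.5) a, so a = 34.076 / 11.2 = 3.0425 m/s².
For the 4.5 kg mass (up-slope positive): T − 24.487 = 4.5 × 3.0425, so T = 38.178 N.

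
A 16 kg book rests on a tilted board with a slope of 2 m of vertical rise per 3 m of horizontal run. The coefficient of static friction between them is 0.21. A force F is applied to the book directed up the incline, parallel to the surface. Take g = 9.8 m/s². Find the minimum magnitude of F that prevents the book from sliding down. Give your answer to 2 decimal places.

The normal force is N = mg cos 33.69° = 130.465 N. With F at its minimum the book is on the verge of sliding down, so static friction is at its maximum μ_s N = 0.21 × 130.465 = 27.398 N and acts up the slope.
Equilibrium along the incline: F + μ_s N = mg sin 33.69°, so F = 86.977 − 27.398 = 59.579 N.

59.58 N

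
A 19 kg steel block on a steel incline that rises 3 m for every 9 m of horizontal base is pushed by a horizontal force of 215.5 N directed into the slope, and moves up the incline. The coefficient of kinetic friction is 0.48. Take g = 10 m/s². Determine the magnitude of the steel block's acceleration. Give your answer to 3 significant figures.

The horizontal push has components F cos 18.43° = 215.5 × 0.9487 = 204.445 N up the incline and F sin 18.43° = 215.5 × 0.3162 = 68.141 N pressing into the surface.
The normal force is therefore N = mg cos 18.43° + F sin 18.43° = 180.253 + 68.141 = 248.394 N, and kinetic friction down the slope is μN = 0.48 × 248.394 = 119.229 N.
Along the incline: F cos 18.43° − mg sin 18.43° − μN = ma, so 204.445 − 60.078 − 119.229 = 19 a, giving a = 1.3231 m/s².

1.32 m/s²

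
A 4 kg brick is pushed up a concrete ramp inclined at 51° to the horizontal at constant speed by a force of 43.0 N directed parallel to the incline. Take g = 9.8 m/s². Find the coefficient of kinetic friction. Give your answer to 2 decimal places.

0.51

At constant speed ΣF = 0 along the incline. The applied 43.0 N acts up the slope; the weight component mg sin 51° = 30.464 N and kinetic friction μN both act down the slope.
So 43.0 = 30.464 + μ × 24.669, giving μ = (43.0 − 30.464) / 24.669 = 0.5082.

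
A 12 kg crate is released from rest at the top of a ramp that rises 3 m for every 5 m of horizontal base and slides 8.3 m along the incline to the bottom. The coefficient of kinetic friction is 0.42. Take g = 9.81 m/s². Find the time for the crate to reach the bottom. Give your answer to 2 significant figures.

The weight component along the incline is mg sin 30.96° = 60.566 N and the normal force is N = mg cos 30.96° = 100.944 N.
Friction up the slope is f = μN = 0.42 × 100.944 = 42.396 N, so the net downslope force is 60.566 − 42.396 = 18.170 N and a = 18.170 / 12 = 1.5142 m/s².
Starting from rest, L = ½at², so t = √(2L/a) = √(2 × 8.3 / 1.5142) = 3.3110 s.

3.3 s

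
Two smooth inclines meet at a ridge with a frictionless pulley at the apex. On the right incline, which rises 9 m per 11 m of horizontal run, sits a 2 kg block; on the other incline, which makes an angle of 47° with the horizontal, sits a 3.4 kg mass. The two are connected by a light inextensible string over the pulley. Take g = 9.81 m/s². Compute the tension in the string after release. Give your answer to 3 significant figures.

16.9 N

Resolve each weight along its own incline: the 2 kg mass has component 2 × 9.81 × sin 39.29° = 12.424 N down its slope, and the 3.4 kg mass has 3.4 × 9.81 × sin 47° = 24.394 N down its slope.
The 3.4 kg side's 24.394 N exceeds the other side's 12.424 N, so that mass slides down and the 2 kg mass slides up. Taking that direction as positive, Newton's second law for the whole system gives 24.394 − 12.424 = (2 + 3.4) a, so a = 11.970 / 5.4 = 2.2167 m/s².
For the 2 kg mass (up-slope positive): T − 12.424 = 2 × 2.2167, so T = 16.857 N.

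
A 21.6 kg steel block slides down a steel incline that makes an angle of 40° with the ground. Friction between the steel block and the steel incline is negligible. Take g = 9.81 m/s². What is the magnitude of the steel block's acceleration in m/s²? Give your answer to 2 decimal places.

6.31 m/s²

Resolving the weight along the incline: the component pulling the steel block down the slope is mg sin 40° = 21.6 × 9.81 × 0.6428 = 136.207 N, and the normal force is N = mg cos 40° = 21.6 × 9.81 × 0.7660 = 162.312 N.
With no friction the net force along the incline is 136.207 N, so a = g sin 40° = 136.207 / 21.6 = 6.3059 m/s².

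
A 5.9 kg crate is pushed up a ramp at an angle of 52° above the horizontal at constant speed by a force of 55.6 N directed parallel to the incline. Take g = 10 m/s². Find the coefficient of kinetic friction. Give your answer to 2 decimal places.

At constant speed ΣF = 0 along the incline. The applied 55.6 N acts up the slope; the weight component mg sin 52° = 46.493 N and kinetic friction μN both act down the slope.
So 55.6 = 46.493 + μ × 36.324, giving μ = (55.6 − 46.493) / 36.324 = 0.2507.

0.25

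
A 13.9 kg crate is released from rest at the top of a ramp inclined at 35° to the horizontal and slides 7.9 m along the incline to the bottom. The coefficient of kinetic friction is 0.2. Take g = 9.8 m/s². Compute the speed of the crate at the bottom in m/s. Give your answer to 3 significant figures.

The weight component along the incline is mg sin 35° = 78.133 N and the normal force is N = mg cos 35° = 111.585 N.
Friction up the slope is f = μN = 0.2 × 111.585 = 22.317 N, so the net downslope force is 78.133 − 22.317 = 55.816 N and a = 55.816 / 13.9 = 4.0155 m/s².
Starting from rest over a distance of 7.9 m, v² = 2aL = 2 × 4.0155 × 7.9 = 63.4449, so v = 7.9652 m/s.

7.97 m/s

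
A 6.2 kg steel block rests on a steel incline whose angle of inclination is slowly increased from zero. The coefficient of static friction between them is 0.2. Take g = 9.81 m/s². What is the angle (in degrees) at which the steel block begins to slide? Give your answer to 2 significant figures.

11°

At the threshold of sliding, static friction is at its maximum μ_s N and exactly balances the weight component along the incline: mg sin θ = μ_s mg cos θ.
Hence tan θ = μ_s = 0.2, so θ = arctan(0.2) = 11.3099°.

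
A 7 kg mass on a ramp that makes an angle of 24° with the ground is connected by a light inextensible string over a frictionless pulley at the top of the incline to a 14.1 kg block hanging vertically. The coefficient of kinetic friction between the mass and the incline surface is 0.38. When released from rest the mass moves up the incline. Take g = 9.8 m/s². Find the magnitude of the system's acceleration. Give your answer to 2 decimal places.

4.10 m/s²

For the mass on the incline: the weight component along the slope is m₁g sin 24° = 7 × 9.8 × 0.4067 = 27.900 N and the normal force is N = m₁g cos 24° = 62.669 N.
Kinetic friction opposes the mass's motion up the incline: f = μN = 0.38 × 62.669 = 23.814 N acting down the slope.
Newton's second law for the mass (up-slope positive): T − 27.900 − 23.814 = 7 a. For the hanging block (downward positive): 14.1 × 9.8 − T = 14.1 a.
Adding the two equations eliminates T: 86.466 = 21.1 a, so a = 4.0979 m/s².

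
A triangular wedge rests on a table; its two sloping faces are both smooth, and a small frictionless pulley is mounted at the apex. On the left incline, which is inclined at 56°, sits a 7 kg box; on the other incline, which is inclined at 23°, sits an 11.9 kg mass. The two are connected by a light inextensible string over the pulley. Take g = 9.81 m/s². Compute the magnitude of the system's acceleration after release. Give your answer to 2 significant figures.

0.60 m/s²

Resolve each weight along its own incline: the 7 kg mass has component 7 × 9.81 × sin 56° = 56.930 N down its slope, and the 11.9 kg mass has 11.9 × 9.81 × sin 23° = 45.614 N down its slope.
The 7 kg side's 56.930 N exceeds the other side's 45.614 N, so that mass slides down and the 11.9 kg mass slides up. Taking that direction as positive, Newton's second law for the whole system gives 56.930 − 45.614 = (7 + 11.9) a, so a = 11.316 / 18.9 = 0.5987 m/s².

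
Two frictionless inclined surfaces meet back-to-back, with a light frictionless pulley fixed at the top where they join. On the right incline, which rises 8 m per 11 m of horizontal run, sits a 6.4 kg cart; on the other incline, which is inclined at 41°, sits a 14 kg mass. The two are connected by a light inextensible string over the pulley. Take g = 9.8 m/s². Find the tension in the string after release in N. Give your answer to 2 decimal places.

53.56 N

Resolve each weight along its own incline: the 6.4 kg mass has component 6.4 × 9.8 × sin 36.03° = 36.890 N down its slope, and the 14 kg mass has 14 × 9.8 × sin 41° = 90.011 N down its slope.
The 14 kg side's 90.011 N exceeds the other side's 36.890 N, so that mass slides down and the 6.4 kg mass slides up. Taking that direction as positive, Newton's second law for the whole system gives 90.011 − 36.890 = (6.4 + 14) a, so a = 53.121 / 20.4 = 2.6040 m/s².
For the 6.4 kg mass (up-slope positive): T − 36.890 = 6.4 × 2.6040, so T = 53.556 N.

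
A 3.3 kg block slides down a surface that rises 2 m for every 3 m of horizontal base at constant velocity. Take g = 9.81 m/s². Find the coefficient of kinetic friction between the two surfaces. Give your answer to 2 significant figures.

0.67

At constant velocity the net force along the incline is zero: mg sin 33.69° = μ mg cos 33.69°.
So μ = tan 33.69° = 0.5547 / 0.8321 = 0.6666.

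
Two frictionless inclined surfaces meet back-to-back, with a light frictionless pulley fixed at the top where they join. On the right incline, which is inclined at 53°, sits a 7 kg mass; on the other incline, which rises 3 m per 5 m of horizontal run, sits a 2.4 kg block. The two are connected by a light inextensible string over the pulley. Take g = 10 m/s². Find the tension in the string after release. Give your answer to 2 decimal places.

23.47 N

Resolve each weight along its own incline: the 7 kg mass has component 7 × 10 × sin 53° = 55.904 N down its slope, and the 2.4 kg mass has 2.4 × 10 × sin 30.96° = 12.348 N down its slope.
The 7 kg side's 55.904 N exceeds the other side's 12.348 N, so that mass slides down and the 2.4 kg mass slides up. Taking that direction as positive, Newton's second law for the whole system gives 55.904 − 12.348 = (7 + 2.4) a, so a = 43.556 / 9.4 = 4.6336 m/s².
For the 2.4 kg mass (up-slope positive): T − 12.348 = 2.4 × 4.6336, so T = 23.469 N.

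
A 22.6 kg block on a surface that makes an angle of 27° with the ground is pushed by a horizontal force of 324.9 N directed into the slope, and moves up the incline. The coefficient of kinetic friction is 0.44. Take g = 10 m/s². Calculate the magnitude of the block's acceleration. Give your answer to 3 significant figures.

1.48 m/s²

The horizontal push has components F cos 27° = 324.9 × 0.8910 = 289.486 N up the incline and F sin 27° = 324.9 × 0.4540 = 147.505 N pressing into the surface.
The normal force is therefore N = mg cos 27° + F sin 27° = 201.366 + 147.505 = 348.871 N, and kinetic friction down the slope is μN = 0.44 × 348.871 = 153.503 N.
Along the incline: F cos 27° − mg sin 27° − μN = ma, so 289.486 − 102.604 − 153.503 = 22.6 a, giving a = 1.4769 m/s².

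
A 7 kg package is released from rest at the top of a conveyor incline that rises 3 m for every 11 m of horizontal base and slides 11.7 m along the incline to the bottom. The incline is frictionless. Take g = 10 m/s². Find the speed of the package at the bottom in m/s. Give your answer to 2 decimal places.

7.85 m/s

The weight component along the incline is mg sin 15.26° = 18.418 N and the normal force is N = mg cos 15.26° = 67.533 N.
With no friction, a = g sin 15.26° = 2.6312 m/s².
Starting from rest over a distance of 11.7 m, v² = 2aL = 2 × 2.6312 × 11.7 = 61.5701, so v = 7.8467 m/s.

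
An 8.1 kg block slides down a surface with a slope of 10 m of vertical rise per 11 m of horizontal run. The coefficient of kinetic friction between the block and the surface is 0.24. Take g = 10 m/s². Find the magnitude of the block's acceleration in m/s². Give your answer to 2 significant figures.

Resolving the weight along the incline: the component pulling the block down the slope is mg sin 42.27° = 8.1 × 10 × 0.6727 = 54.489 N, and the normal force is N = mg cos 42.27° = 8.1 × 10 × 0.7399 = 59.932 N.
Kinetic friction acts up the slope with magnitude f = μN = 0.24 × 59.932 = 14.384 N.
Net force along the incline is 54.489 − 14.384 = 40.105 N, so a = 40.105 / 8.1 = 4.9512 m/s².

5.0 m/s²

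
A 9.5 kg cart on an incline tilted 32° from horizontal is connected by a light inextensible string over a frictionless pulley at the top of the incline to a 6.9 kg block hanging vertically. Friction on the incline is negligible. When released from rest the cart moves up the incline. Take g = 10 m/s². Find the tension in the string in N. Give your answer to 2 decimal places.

For the cart on the incline: the weight component along the slope is m₁g sin 32° = 9.5 × 10 × 0.5299 = 50.341 N and the normal force is N = m₁g cos 32° = 80.565 N.
Newton's second law for the cart (up-slope positive): T − 50.341 = 9.5 a. For the hanging block (downward positive): 6.9 × 10 − T = 6.9 a.
Adding the two equations eliminates T: 18.659 = 16.4 a, so a = 1.1377 m/s².
Then from the hanging block's equation, T = 6.9 × (10 − 1.1377) = 61.150 N.

61.15 N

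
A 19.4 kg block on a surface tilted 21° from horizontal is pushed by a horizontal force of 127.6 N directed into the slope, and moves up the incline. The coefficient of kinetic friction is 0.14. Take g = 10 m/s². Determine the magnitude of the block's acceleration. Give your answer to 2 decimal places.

0.92 m/s²

The horizontal push has components F cos 21° = 127.6 × 0.9336 = 119.127 N up the incline and F sin 21° = 127.6 × 0.3584 = 45.732 N pressing into the surface.
The normal force is therefore N = mg cos 21° + F sin 21° = 181.118 + 45.732 = 226.850 N, and kinetic friction down the slope is μN = 0.14 × 226.850 = 31.759 N.
Along the incline: F cos 21° − mg sin 21° − μN = ma, so 119.127 − 69.530 − 31.759 = 19.4 a, giving a = 0.9195 m/s².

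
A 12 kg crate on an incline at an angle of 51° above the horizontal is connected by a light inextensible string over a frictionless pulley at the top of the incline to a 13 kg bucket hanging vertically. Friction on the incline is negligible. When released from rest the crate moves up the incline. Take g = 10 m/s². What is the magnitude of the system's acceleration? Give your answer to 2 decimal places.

1.47 m/s²

For the crate on the incline: the weight component along the slope is m₁g sin 51° = 12 × 10 × 0.7771 = 93.252 N and the normal force is N = m₁g cos 51° = 75.518 N.
Newton's second law for the crate (up-slope positive): T − 93.252 = 12 a. For the hanging bucket (downward positive): 13 × 10 − T = 13 a.
Adding the two equations eliminates T: 36.748 = 25 a, so a = 1.4699 m/s².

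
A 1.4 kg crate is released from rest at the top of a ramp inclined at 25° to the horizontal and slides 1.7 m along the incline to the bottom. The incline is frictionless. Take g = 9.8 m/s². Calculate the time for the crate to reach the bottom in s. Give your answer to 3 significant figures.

0.906 s

The weight component along the incline is mg sin 25° = 5.798 N and the normal force is N = mg cos 25° = 12.435 N.
With no friction, a = g sin 25° = 4.1417 m/s².
Starting from rest, L = ½at², so t = √(2L/a) = √(2 × 1.7 / 4.1417) = 0.9060 s.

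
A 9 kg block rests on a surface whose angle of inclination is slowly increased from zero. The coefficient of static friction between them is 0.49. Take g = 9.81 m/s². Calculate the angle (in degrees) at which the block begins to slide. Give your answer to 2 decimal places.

26.10°

At the threshold of sliding, static friction is at its maximum μ_s N and exactly balances the weight component along the incline: mg sin θ = μ_s mg cos θ.
Hence tan θ = μ_s = 0.49, so θ = arctan(0.49) = 26.1049°.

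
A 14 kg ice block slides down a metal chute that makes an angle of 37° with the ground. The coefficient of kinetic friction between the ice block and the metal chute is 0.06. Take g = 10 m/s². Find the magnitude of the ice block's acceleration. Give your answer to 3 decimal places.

5.539 m/s²

Resolving the weight along the incline: the component pulling the ice block down the slope is mg sin 37° = 14 × 10 × 0.6018 = 84.252 N, and the normal force is N = mg cos 37° = 14 × 10 × 0.7986 = 111.804 N.
Kinetic friction acts up the slope with magnitude f = μN = 0.06 × 111.804 = 6.708 N.
Net force along the incline is 84.252 − 6.708 = 77.544 N, so a = 77.544 / 14 = 5.5389 m/s².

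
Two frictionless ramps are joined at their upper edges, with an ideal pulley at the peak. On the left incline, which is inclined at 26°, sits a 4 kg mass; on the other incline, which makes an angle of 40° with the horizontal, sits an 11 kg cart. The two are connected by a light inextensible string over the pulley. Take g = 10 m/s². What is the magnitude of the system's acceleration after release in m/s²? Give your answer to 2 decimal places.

3.54 m/s²

Resolve each weight along its own incline: the 4 kg mass has component 4 × 10 × sin 26° = 17.535 N down its slope, and the 11 kg mass has 11 × 10 × sin 40° = 70.707 N down its slope.
The 11 kg side's 70.707 N exceeds the other side's 17.535 N, so that mass slides down and the 4 kg mass slides up. Taking that direction as positive, Newton's second law for the whole system gives 70.707 − 17.535 = (4 + 11) a, so a = 53.172 / 15 = 3.5448 m/s².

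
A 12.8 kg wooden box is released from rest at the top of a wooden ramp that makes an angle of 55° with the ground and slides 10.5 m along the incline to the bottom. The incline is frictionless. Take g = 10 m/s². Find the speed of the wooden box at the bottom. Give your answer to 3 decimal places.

13.116 m/s

The weight component along the incline is mg sin 55° = 104.851 N and the normal force is N = mg cos 55° = 73.418 N.
With no friction, a = g sin 55° = 8.1915 m/s².
Starting from rest over a distance of 10.5 m, v² = 2aL = 2 × 8.1915 × 10.5 = 172.0215, so v = 13.1157 m/s.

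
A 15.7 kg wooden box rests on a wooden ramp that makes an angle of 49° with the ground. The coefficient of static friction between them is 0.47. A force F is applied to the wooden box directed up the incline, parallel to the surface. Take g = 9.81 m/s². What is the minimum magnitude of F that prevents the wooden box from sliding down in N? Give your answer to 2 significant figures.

The normal force is N = mg cos 49° = 101.044 N. With F at its minimum the wooden box is on the verge of sliding down, so static friction is at its maximum μ_s N = 0.47 × 101.044 = 47.491 N and acts up the slope.
Equilibrium along the incline: F + μ_s N = mg sin 49°, so F = 116.238 − 47.491 = 68.747 N.

69 N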